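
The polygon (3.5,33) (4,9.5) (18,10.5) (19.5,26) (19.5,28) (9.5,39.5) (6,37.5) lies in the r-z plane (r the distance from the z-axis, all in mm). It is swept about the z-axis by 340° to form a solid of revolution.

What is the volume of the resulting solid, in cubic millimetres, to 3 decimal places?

Volume = 24646.376 mm³

Profile (r,z), 7 vertices: (3.5,33) (4,9.5) (18,10.5) (19.5,26) (19.5,28) (9.5,39.5) (6,37.5)
edge 0: (3.5,33)→(4,9.5)  cross = 3.5·9.5 − 4·33 = -98.7500; (r_i+r_j)·cross = 7.5·-98.7500 = -740.6250
edge 1: (4,9.5)→(18,10.5)  cross = 4·10.5 − 18·9.5 = -129.0000; (r_i+r_j)·cross = 22·-129.0000 = -2838.0000
edge 2: (18,10.5)→(19.5,26)  cross = 18·26 − 19.5·10.5 = 263.2500; (r_i+r_j)·cross = 37.5·263.2500 = 9871.8750
edge 3: (19.5,26)→(19.5,28)  cross = 19.5·28 − 19.5·26 = 39.0000; (r_i+r_j)·cross = 39·39.0000 = 1521.0000
edge 4: (19.5,28)→(9.5,39.5)  cross = 19.5·39.5 − 9.5·28 = 504.2500; (r_i+r_j)·cross = 29·504.2500 = 14623.2500
edge 5: (9.5,39.5)→(6,37.5)  cross = 9.5·37.5 − 6·39.5 = 119.2500; (r_i+r_j)·cross = 15.5·119.2500 = 1848.3750
edge 6: (6,37.5)→(3.5,33)  cross = 6·33 − 3.5·37.5 = 66.7500; (r_i+r_j)·cross = 9.5·66.7500 = 634.1250
Σcross = 764.7500 → A = |Σcross|/2 = 382.3750 mm²
Σ(r_i+r_j)·cross = 24920.0000 → first moment M = |Σ|/6 = 4153.3333
R_c = M/A = 4153.3333/382.3750 = 10.8619 mm
θ = 340° = 5.934119 rad
V = θ·R_c·A = 5.934119·10.8619·382.3750 = 24646.376 mm³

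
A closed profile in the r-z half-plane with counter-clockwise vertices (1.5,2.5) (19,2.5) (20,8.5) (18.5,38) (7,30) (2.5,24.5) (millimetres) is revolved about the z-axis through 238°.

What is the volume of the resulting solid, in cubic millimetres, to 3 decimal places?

Volume = 24107.583 mm³

Profile (r,z), 6 vertices: (1.5,2.5) (19,2.5) (20,8.5) (18.5,38) (7,30) (2.5,24.5)
edge 0: (1.5,2.5)→(19,2.5)  cross = 1.5·2.5 − 19·2.5 = -43.7500; (r_i+r_j)·cross = 20.5·-43.7500 = -896.8750
edge 1: (19,2.5)→(20,8.5)  cross = 19·8.5 − 20·2.5 = 111.5000; (r_i+r_j)·cross = 39·111.5000 = 4348.5000
edge 2: (20,8.5)→(18.5,38)  cross = 20·38 − 18.5·8.5 = 602.7500; (r_i+r_j)·cross = 38.5·602.7500 = 23205.8750
edge 3: (18.5,38)→(7,30)  cross = 18.5·30 − 7·38 = 289.0000; (r_i+r_j)·cross = 25.5·289.0000 = 7369.5000
edge 4: (7,30)→(2.5,24.5)  cross = 7·24.5 − 2.5·30 = 96.5000; (r_i+r_j)·cross = 9.5·96.5000 = 916.7500
edge 5: (2.5,24.5)→(1.5,2.5)  cross = 2.5·2.5 − 1.5·24.5 = -30.5000; (r_i+r_j)·cross = 4·-30.5000 = -122.0000
Σcross = 1025.5000 → A = |Σcross|/2 = 512.7500 mm²
Σ(r_i+r_j)·cross = 34821.7500 → first moment M = |Σ|/6 = 5803.6250
R_c = M/A = 5803.6250/512.7500 = 11.3186 mm
θ = 238° = 4.153884 rad
V = θ·R_c·A = 4.153884·11.3186·512.7500 = 24107.583 mm³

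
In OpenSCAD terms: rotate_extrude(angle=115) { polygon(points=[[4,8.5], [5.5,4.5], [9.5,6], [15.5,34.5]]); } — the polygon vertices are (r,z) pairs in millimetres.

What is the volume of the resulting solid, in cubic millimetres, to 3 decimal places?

Volume = 1782.163 mm³

Profile (r,z), 4 vertices: (4,8.5) (5.5,4.5) (9.5,6) (15.5,34.5)
edge 0: (4,8.5)→(5.5,4.5)  cross = 4·4.5 − 5.5·8.5 = -28.7500; (r_i+r_j)·cross = 9.5·-28.7500 = -273.1250
edge 1: (5.5,4.5)→(9.5,6)  cross = 5.5·6 − 9.5·4.5 = -9.7500; (r_i+r_j)·cross = 15·-9.7500 = -146.2500
edge 2: (9.5,6)→(15.5,34.5)  cross = 9.5·34.5 − 15.5·6 = 234.7500; (r_i+r_j)·cross = 25·234.7500 = 5868.7500
edge 3: (15.5,34.5)→(4,8.5)  cross = 15.5·8.5 − 4·34.5 = -6.2500; (r_i+r_j)·cross = 19.5·-6.2500 = -121.8750
Σcross = 190.0000 → A = |Σcross|/2 = 95.0000 mm²
Σ(r_i+r_j)·cross = 5327.5000 → first moment M = |Σ|/6 = 887.9167
R_c = M/A = 887.9167/95.0000 = 9.3465 mm
θ = 115° = 2.007129 rad
V = θ·R_c·A = 2.007129·9.3465·95.0000 = 1782.163 mm³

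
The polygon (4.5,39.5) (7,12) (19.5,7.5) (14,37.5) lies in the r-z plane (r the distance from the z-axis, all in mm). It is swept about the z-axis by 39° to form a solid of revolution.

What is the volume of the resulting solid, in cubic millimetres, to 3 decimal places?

Profile (r,z), 4 vertices: (4.5,39.5) (7,12) (19.5,7.5) (14,37.5)
edge 0: (4.5,39.5)→(7,12)  cross = 4.5·12 − 7·39.5 = -222.5000; (r_i+r_j)·cross = 11.5·-222.5000 = -2558.7500
edge 1: (7,12)→(19.5,7.5)  cross = 7·7.5 − 19.5·12 = -181.5000; (r_i+r_j)·cross = 26.5·-181.5000 = -4809.7500
edge 2: (19.5,7.5)→(14,37.5)  cross = 19.5·37.5 − 14·7.5 = 626.2500; (r_i+r_j)·cross = 33.5·626.2500 = 20979.3750
edge 3: (14,37.5)→(4.5,39.5)  cross = 14·39.5 − 4.5·37.5 = 384.2500; (r_i+r_j)·cross = 18.5·384.2500 = 7108.6250
Σcross = 606.5000 → A = |Σcross|/2 = 303.2500 mm²
Σ(r_i+r_j)·cross = 20719.5000 → first moment M = |Σ|/6 = 3453.2500
R_c = M/A = 3453.2500/303.2500 = 11.3875 mm
θ = 39° = 0.680678 rad
V = θ·R_c·A = 0.680678·11.3875·303.2500 = 2350.553 mm³

Volume = 2350.553 mm³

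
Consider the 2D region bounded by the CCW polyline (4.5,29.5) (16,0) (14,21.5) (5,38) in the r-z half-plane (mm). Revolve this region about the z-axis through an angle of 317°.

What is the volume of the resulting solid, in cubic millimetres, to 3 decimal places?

Profile (r,z), 4 vertices: (4.5,29.5) (16,0) (14,21.5) (5,38)
edge 0: (4.5,29.5)→(16,0)  cross = 4.5·0 − 16·29.5 = -472.0000; (r_i+r_j)·cross = 20.5·-472.0000 = -9676.0000
edge 1: (16,0)→(14,21.5)  cross = 16·21.5 − 14·0 = 344.0000; (r_i+r_j)·cross = 30·344.0000 = 10320.0000
edge 2: (14,21.5)→(5,38)  cross = 14·38 − 5·21.5 = 424.5000; (r_i+r_j)·cross = 19·424.5000 = 8065.5000
edge 3: (5,38)→(4.5,29.5)  cross = 5·29.5 − 4.5·38 = -23.5000; (r_i+r_j)·cross = 9.5·-23.5000 = -223.2500
Σcross = 273.0000 → A = |Σcross|/2 = 136.5000 mm²
Σ(r_i+r_j)·cross = 8486.2500 → first moment M = |Σ|/6 = 1414.3750
R_c = M/A = 1414.3750/136.5000 = 10.3617 mm
θ = 317° = 5.532694 rad
V = θ·R_c·A = 5.532694·10.3617·136.5000 = 7825.304 mm³

Volume = 7825.304 mm³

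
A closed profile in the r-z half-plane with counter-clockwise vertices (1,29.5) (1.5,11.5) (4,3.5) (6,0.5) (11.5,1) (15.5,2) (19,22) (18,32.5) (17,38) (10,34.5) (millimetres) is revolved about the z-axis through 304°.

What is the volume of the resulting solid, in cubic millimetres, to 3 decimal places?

Profile (r,z), 10 vertices: (1,29.5) (1.5,11.5) (4,3.5) (6,0.5) (11.5,1) (15.5,2) (19,22) (18,32.5) (17,38) (10,34.5)
edge 0: (1,29.5)→(1.5,11.5)  cross = 1·11.5 − 1.5·29.5 = -32.7500; (r_i+r_j)·cross = 2.5·-32.7500 = -81.8750
edge 1: (1.5,11.5)→(4,3.5)  cross = 1.5·3.5 − 4·11.5 = -40.7500; (r_i+r_j)·cross = 5.5·-40.7500 = -224.1250
edge 2: (4,3.5)→(6,0.5)  cross = 4·0.5 − 6·3.5 = -19.0000; (r_i+r_j)·cross = 10·-19.0000 = -190.0000
edge 3: (6,0.5)→(11.5,1)  cross = 6·1 − 11.5·0.5 = 0.2500; (r_i+r_j)·cross = 17.5·0.2500 = 4.3750
edge 4: (11.5,1)→(15.5,2)  cross = 11.5·2 − 15.5·1 = 7.5000; (r_i+r_j)·cross = 27·7.5000 = 202.5000
edge 5: (15.5,2)→(19,22)  cross = 15.5·22 − 19·2 = 303.0000; (r_i+r_j)·cross = 34.5·303.0000 = 10453.5000
edge 6: (19,22)→(18,32.5)  cross = 19·32.5 − 18·22 = 221.5000; (r_i+r_j)·cross = 37·221.5000 = 8195.5000
edge 7: (18,32.5)→(17,38)  cross = 18·38 − 17·32.5 = 131.5000; (r_i+r_j)·cross = 35·131.5000 = 4602.5000
edge 8: (17,38)→(10,34.5)  cross = 17·34.5 − 10·38 = 206.5000; (r_i+r_j)·cross = 27·206.5000 = 5575.5000
edge 9: (10,34.5)→(1,29.5)  cross = 10·29.5 − 1·34.5 = 260.5000; (r_i+r_j)·cross = 11·260.5000 = 2865.5000
Σcross = 1038.2500 → A = |Σcross|/2 = 519.1250 mm²
Σ(r_i+r_j)·cross = 31403.3750 → first moment M = |Σ|/6 = 5233.8958
R_c = M/A = 5233.8958/519.1250 = 10.0821 mm
θ = 304° = 5.305801 rad
V = θ·R_c·A = 5.305801·10.0821·519.1250 = 27770.009 mm³

Volume = 27770.009 mm³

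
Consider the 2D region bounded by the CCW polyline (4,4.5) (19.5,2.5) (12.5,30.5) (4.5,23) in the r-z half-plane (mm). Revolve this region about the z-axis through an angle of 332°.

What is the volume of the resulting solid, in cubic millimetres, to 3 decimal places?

Volume = 17527.617 mm³

Profile (r,z), 4 vertices: (4,4.5) (19.5,2.5) (12.5,30.5) (4.5,23)
edge 0: (4,4.5)→(19.5,2.5)  cross = 4·2.5 − 19.5·4.5 = -77.7500; (r_i+r_j)·cross = 23.5·-77.7500 = -1827.1250
edge 1: (19.5,2.5)→(12.5,30.5)  cross = 19.5·30.5 − 12.5·2.5 = 563.5000; (r_i+r_j)·cross = 32·563.5000 = 18032.0000
edge 2: (12.5,30.5)→(4.5,23)  cross = 12.5·23 − 4.5·30.5 = 150.2500; (r_i+r_j)·cross = 17·150.2500 = 2554.2500
edge 3: (4.5,23)→(4,4.5)  cross = 4.5·4.5 − 4·23 = -71.7500; (r_i+r_j)·cross = 8.5·-71.7500 = -609.8750
Σcross = 564.2500 → A = |Σcross|/2 = 282.1250 mm²
Σ(r_i+r_j)·cross = 18149.2500 → first moment M = |Σ|/6 = 3024.8750
R_c = M/A = 3024.8750/282.1250 = 10.7218 mm
θ = 332° = 5.794493 rad
V = θ·R_c·A = 5.794493·10.7218·282.1250 = 17527.617 mm³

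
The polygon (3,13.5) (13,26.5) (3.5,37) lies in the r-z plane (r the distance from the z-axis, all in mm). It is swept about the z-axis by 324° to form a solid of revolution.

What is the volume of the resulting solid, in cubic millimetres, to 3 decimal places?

Volume = 4199.445 mm³

Profile (r,z), 3 vertices: (3,13.5) (13,26.5) (3.5,37)
edge 0: (3,13.5)→(13,26.5)  cross = 3·26.5 − 13·13.5 = -96.0000; (r_i+r_j)·cross = 16·-96.0000 = -1536.0000
edge 1: (13,26.5)→(3.5,37)  cross = 13·37 − 3.5·26.5 = 388.2500; (r_i+r_j)·cross = 16.5·388.2500 = 6406.1250
edge 2: (3.5,37)→(3,13.5)  cross = 3.5·13.5 − 3·37 = -63.7500; (r_i+r_j)·cross = 6.5·-63.7500 = -414.3750
Σcross = 228.5000 → A = |Σcross|/2 = 114.2500 mm²
Σ(r_i+r_j)·cross = 4455.7500 → first moment M = |Σ|/6 = 742.6250
R_c = M/A = 742.6250/114.2500 = 6.5000 mm
θ = 324° = 5.654867 rad
V = θ·R_c·A = 5.654867·6.5000·114.2500 = 4199.445 mm³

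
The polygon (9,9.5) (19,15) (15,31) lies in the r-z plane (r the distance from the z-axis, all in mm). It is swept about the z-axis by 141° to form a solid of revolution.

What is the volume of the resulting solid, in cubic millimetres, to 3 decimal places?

Volume = 3209.852 mm³

Profile (r,z), 3 vertices: (9,9.5) (19,15) (15,31)
edge 0: (9,9.5)→(19,15)  cross = 9·15 − 19·9.5 = -45.5000; (r_i+r_j)·cross = 28·-45.5000 = -1274.0000
edge 1: (19,15)→(15,31)  cross = 19·31 − 15·15 = 364.0000; (r_i+r_j)·cross = 34·364.0000 = 12376.0000
edge 2: (15,31)→(9,9.5)  cross = 15·9.5 − 9·31 = -136.5000; (r_i+r_j)·cross = 24·-136.5000 = -3276.0000
Σcross = 182.0000 → A = |Σcross|/2 = 91.0000 mm²
Σ(r_i+r_j)·cross = 7826.0000 → first moment M = |Σ|/6 = 1304.3333
R_c = M/A = 1304.3333/91.0000 = 14.3333 mm
θ = 141° = 2.460914 rad
V = θ·R_c·A = 2.460914·14.3333·91.0000 = 3209.852 mm³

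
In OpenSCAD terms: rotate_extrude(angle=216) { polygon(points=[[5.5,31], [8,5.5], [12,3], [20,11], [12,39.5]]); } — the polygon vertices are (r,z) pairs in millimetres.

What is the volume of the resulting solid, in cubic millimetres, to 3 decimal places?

Volume = 14004.278 mm³

Profile (r,z), 5 vertices: (5.5,31) (8,5.5) (12,3) (20,11) (12,39.5)
edge 0: (5.5,31)→(8,5.5)  cross = 5.5·5.5 − 8·31 = -217.7500; (r_i+r_j)·cross = 13.5·-217.7500 = -2939.6250
edge 1: (8,5.5)→(12,3)  cross = 8·3 − 12·5.5 = -42.0000; (r_i+r_j)·cross = 20·-42.0000 = -840.0000
edge 2: (12,3)→(20,11)  cross = 12·11 − 20·3 = 72.0000; (r_i+r_j)·cross = 32·72.0000 = 2304.0000
edge 3: (20,11)→(12,39.5)  cross = 20·39.5 − 12·11 = 658.0000; (r_i+r_j)·cross = 32·658.0000 = 21056.0000
edge 4: (12,39.5)→(5.5,31)  cross = 12·31 − 5.5·39.5 = 154.7500; (r_i+r_j)·cross = 17.5·154.7500 = 2708.1250
Σcross = 625.0000 → A = |Σcross|/2 = 312.5000 mm²
Σ(r_i+r_j)·cross = 22288.5000 → first moment M = |Σ|/6 = 3714.7500
R_c = M/A = 3714.7500/312.5000 = 11.8872 mm
θ = 216° = 3.769911 rad
V = θ·R_c·A = 3.769911·11.8872·312.5000 = 14004.278 mm³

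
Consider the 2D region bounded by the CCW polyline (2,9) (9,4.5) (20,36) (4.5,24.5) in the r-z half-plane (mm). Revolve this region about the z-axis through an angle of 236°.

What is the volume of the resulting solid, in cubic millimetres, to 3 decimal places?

Volume = 9593.612 mm³

Profile (r,z), 4 vertices: (2,9) (9,4.5) (20,36) (4.5,24.5)
edge 0: (2,9)→(9,4.5)  cross = 2·4.5 − 9·9 = -72.0000; (r_i+r_j)·cross = 11·-72.0000 = -792.0000
edge 1: (9,4.5)→(20,36)  cross = 9·36 − 20·4.5 = 234.0000; (r_i+r_j)·cross = 29·234.0000 = 6786.0000
edge 2: (20,36)→(4.5,24.5)  cross = 20·24.5 − 4.5·36 = 328.0000; (r_i+r_j)·cross = 24.5·328.0000 = 8036.0000
edge 3: (4.5,24.5)→(2,9)  cross = 4.5·9 − 2·24.5 = -8.5000; (r_i+r_j)·cross = 6.5·-8.5000 = -55.2500
Σcross = 481.5000 → A = |Σcross|/2 = 240.7500 mm²
Σ(r_i+r_j)·cross = 13974.7500 → first moment M = |Σ|/6 = 2329.1250
R_c = M/A = 2329.1250/240.7500 = 9.6745 mm
θ = 236° = 4.118977 rad
V = θ·R_c·A = 4.118977·9.6745·240.7500 = 9593.612 mm³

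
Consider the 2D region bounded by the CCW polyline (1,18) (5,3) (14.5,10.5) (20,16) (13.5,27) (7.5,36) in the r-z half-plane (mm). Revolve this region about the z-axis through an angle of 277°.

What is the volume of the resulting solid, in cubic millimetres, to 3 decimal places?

Profile (r,z), 6 vertices: (1,18) (5,3) (14.5,10.5) (20,16) (13.5,27) (7.5,36)
edge 0: (1,18)→(5,3)  cross = 1·3 − 5·18 = -87.0000; (r_i+r_j)·cross = 6·-87.0000 = -522.0000
edge 1: (5,3)→(14.5,10.5)  cross = 5·10.5 − 14.5·3 = 9.0000; (r_i+r_j)·cross = 19.5·9.0000 = 175.5000
edge 2: (14.5,10.5)→(20,16)  cross = 14.5·16 − 20·10.5 = 22.0000; (r_i+r_j)·cross = 34.5·22.0000 = 759.0000
edge 3: (20,16)→(13.5,27)  cross = 20·27 − 13.5·16 = 324.0000; (r_i+r_j)·cross = 33.5·324.0000 = 10854.0000
edge 4: (13.5,27)→(7.5,36)  cross = 13.5·36 − 7.5·27 = 283.5000; (r_i+r_j)·cross = 21·283.5000 = 5953.5000
edge 5: (7.5,36)→(1,18)  cross = 7.5·18 − 1·36 = 99.0000; (r_i+r_j)·cross = 8.5·99.0000 = 841.5000
Σcross = 650.5000 → A = |Σcross|/2 = 325.2500 mm²
Σ(r_i+r_j)·cross = 18061.5000 → first moment M = |Σ|/6 = 3010.2500
R_c = M/A = 3010.2500/325.2500 = 9.2552 mm
θ = 277° = 4.834562 rad
V = θ·R_c·A = 4.834562·9.2552·325.2500 = 14553.240 mm³

Volume = 14553.240 mm³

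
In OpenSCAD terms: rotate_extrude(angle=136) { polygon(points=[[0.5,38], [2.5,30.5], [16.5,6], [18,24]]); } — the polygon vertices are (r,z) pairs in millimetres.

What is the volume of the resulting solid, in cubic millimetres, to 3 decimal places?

Profile (r,z), 4 vertices: (0.5,38) (2.5,30.5) (16.5,6) (18,24)
edge 0: (0.5,38)→(2.5,30.5)  cross = 0.5·30.5 − 2.5·38 = -79.7500; (r_i+r_j)·cross = 3·-79.7500 = -239.2500
edge 1: (2.5,30.5)→(16.5,6)  cross = 2.5·6 − 16.5·30.5 = -488.2500; (r_i+r_j)·cross = 19·-488.2500 = -9276.7500
edge 2: (16.5,6)→(18,24)  cross = 16.5·24 − 18·6 = 288.0000; (r_i+r_j)·cross = 34.5·288.0000 = 9936.0000
edge 3: (18,24)→(0.5,38)  cross = 18·38 − 0.5·24 = 672.0000; (r_i+r_j)·cross = 18.5·672.0000 = 12432.0000
Σcross = 392.0000 → A = |Σcross|/2 = 196.0000 mm²
Σ(r_i+r_j)·cross = 12852.0000 → first moment M = |Σ|/6 = 2142.0000
R_c = M/A = 2142.0000/196.0000 = 10.9286 mm
θ = 136° = 2.373648 rad
V = θ·R_c·A = 2.373648·10.9286·196.0000 = 5084.354 mm³

Volume = 5084.354 mm³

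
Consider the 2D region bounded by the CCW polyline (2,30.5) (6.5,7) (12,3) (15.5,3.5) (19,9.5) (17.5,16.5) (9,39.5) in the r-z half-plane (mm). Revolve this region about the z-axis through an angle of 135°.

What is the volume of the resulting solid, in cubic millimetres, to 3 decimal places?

Volume = 8565.061 mm³

Profile (r,z), 7 vertices: (2,30.5) (6.5,7) (12,3) (15.5,3.5) (19,9.5) (17.5,16.5) (9,39.5)
edge 0: (2,30.5)→(6.5,7)  cross = 2·7 − 6.5·30.5 = -184.2500; (r_i+r_j)·cross = 8.5·-184.2500 = -1566.1250
edge 1: (6.5,7)→(12,3)  cross = 6.5·3 − 12·7 = -64.5000; (r_i+r_j)·cross = 18.5·-64.5000 = -1193.2500
edge 2: (12,3)→(15.5,3.5)  cross = 12·3.5 − 15.5·3 = -4.5000; (r_i+r_j)·cross = 27.5·-4.5000 = -123.7500
edge 3: (15.5,3.5)→(19,9.5)  cross = 15.5·9.5 − 19·3.5 = 80.7500; (r_i+r_j)·cross = 34.5·80.7500 = 2785.8750
edge 4: (19,9.5)→(17.5,16.5)  cross = 19·16.5 − 17.5·9.5 = 147.2500; (r_i+r_j)·cross = 36.5·147.2500 = 5374.6250
edge 5: (17.5,16.5)→(9,39.5)  cross = 17.5·39.5 − 9·16.5 = 542.7500; (r_i+r_j)·cross = 26.5·542.7500 = 14382.8750
edge 6: (9,39.5)→(2,30.5)  cross = 9·30.5 − 2·39.5 = 195.5000; (r_i+r_j)·cross = 11·195.5000 = 2150.5000
Σcross = 713.0000 → A = |Σcross|/2 = 356.5000 mm²
Σ(r_i+r_j)·cross = 21810.7500 → first moment M = |Σ|/6 = 3635.1250
R_c = M/A = 3635.1250/356.5000 = 10.1967 mm
θ = 135° = 2.356194 rad
V = θ·R_c·A = 2.356194·10.1967·356.5000 = 8565.061 mm³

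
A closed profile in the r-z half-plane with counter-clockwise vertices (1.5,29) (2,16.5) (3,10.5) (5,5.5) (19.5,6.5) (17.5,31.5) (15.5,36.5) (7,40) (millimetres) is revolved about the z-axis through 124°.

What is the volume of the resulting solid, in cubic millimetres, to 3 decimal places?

Volume = 11009.869 mm³

Profile (r,z), 8 vertices: (1.5,29) (2,16.5) (3,10.5) (5,5.5) (19.5,6.5) (17.5,31.5) (15.5,36.5) (7,40)
edge 0: (1.5,29)→(2,16.5)  cross = 1.5·16.5 − 2·29 = -33.2500; (r_i+r_j)·cross = 3.5·-33.2500 = -116.3750
edge 1: (2,16.5)→(3,10.5)  cross = 2·10.5 − 3·16.5 = -28.5000; (r_i+r_j)·cross = 5·-28.5000 = -142.5000
edge 2: (3,10.5)→(5,5.5)  cross = 3·5.5 − 5·10.5 = -36.0000; (r_i+r_j)·cross = 8·-36.0000 = -288.0000
edge 3: (5,5.5)→(19.5,6.5)  cross = 5·6.5 − 19.5·5.5 = -74.7500; (r_i+r_j)·cross = 24.5·-74.7500 = -1831.3750
edge 4: (19.5,6.5)→(17.5,31.5)  cross = 19.5·31.5 − 17.5·6.5 = 500.5000; (r_i+r_j)·cross = 37·500.5000 = 18518.5000
edge 5: (17.5,31.5)→(15.5,36.5)  cross = 17.5·36.5 − 15.5·31.5 = 150.5000; (r_i+r_j)·cross = 33·150.5000 = 4966.5000
edge 6: (15.5,36.5)→(7,40)  cross = 15.5·40 − 7·36.5 = 364.5000; (r_i+r_j)·cross = 22.5·364.5000 = 8201.2500
edge 7: (7,40)→(1.5,29)  cross = 7·29 − 1.5·40 = 143.0000; (r_i+r_j)·cross = 8.5·143.0000 = 1215.5000
Σcross = 986.0000 → A = |Σcross|/2 = 493.0000 mm²
Σ(r_i+r_j)·cross = 30523.5000 → first moment M = |Σ|/6 = 5087.2500
R_c = M/A = 5087.2500/493.0000 = 10.3190 mm
θ = 124° = 2.164208 rad
V = θ·R_c·A = 2.164208·10.3190·493.0000 = 11009.869 mm³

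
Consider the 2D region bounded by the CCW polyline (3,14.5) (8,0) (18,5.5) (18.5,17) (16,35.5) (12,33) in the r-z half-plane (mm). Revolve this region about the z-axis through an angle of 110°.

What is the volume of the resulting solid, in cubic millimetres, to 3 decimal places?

Profile (r,z), 6 vertices: (3,14.5) (8,0) (18,5.5) (18.5,17) (16,35.5) (12,33)
edge 0: (3,14.5)→(8,0)  cross = 3·0 − 8·14.5 = -116.0000; (r_i+r_j)·cross = 11·-116.0000 = -1276.0000
edge 1: (8,0)→(18,5.5)  cross = 8·5.5 − 18·0 = 44.0000; (r_i+r_j)·cross = 26·44.0000 = 1144.0000
edge 2: (18,5.5)→(18.5,17)  cross = 18·17 − 18.5·5.5 = 204.2500; (r_i+r_j)·cross = 36.5·204.2500 = 7455.1250
edge 3: (18.5,17)→(16,35.5)  cross = 18.5·35.5 − 16·17 = 384.7500; (r_i+r_j)·cross = 34.5·384.7500 = 13273.8750
edge 4: (16,35.5)→(12,33)  cross = 16·33 − 12·35.5 = 102.0000; (r_i+r_j)·cross = 28·102.0000 = 2856.0000
edge 5: (12,33)→(3,14.5)  cross = 12·14.5 − 3·33 = 75.0000; (r_i+r_j)·cross = 15·75.0000 = 1125.0000
Σcross = 694.0000 → A = |Σcross|/2 = 347.0000 mm²
Σ(r_i+r_j)·cross = 24578.0000 → first moment M = |Σ|/6 = 4096.3333
R_c = M/A = 4096.3333/347.0000 = 11.8050 mm
θ = 110° = 1.919862 rad
V = θ·R_c·A = 1.919862·11.8050·347.0000 = 7864.395 mm³

Volume = 7864.395 mm³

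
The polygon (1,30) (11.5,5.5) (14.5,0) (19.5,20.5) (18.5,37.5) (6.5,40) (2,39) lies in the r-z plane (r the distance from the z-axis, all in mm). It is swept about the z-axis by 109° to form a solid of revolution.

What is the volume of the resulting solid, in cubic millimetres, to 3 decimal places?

Volume = 9863.752 mm³

Profile (r,z), 7 vertices: (1,30) (11.5,5.5) (14.5,0) (19.5,20.5) (18.5,37.5) (6.5,40) (2,39)
edge 0: (1,30)→(11.5,5.5)  cross = 1·5.5 − 11.5·30 = -339.5000; (r_i+r_j)·cross = 12.5·-339.5000 = -4243.7500
edge 1: (11.5,5.5)→(14.5,0)  cross = 11.5·0 − 14.5·5.5 = -79.7500; (r_i+r_j)·cross = 26·-79.7500 = -2073.5000
edge 2: (14.5,0)→(19.5,20.5)  cross = 14.5·20.5 − 19.5·0 = 297.2500; (r_i+r_j)·cross = 34·297.2500 = 10106.5000
edge 3: (19.5,20.5)→(18.5,37.5)  cross = 19.5·37.5 − 18.5·20.5 = 352.0000; (r_i+r_j)·cross = 38·352.0000 = 13376.0000
edge 4: (18.5,37.5)→(6.5,40)  cross = 18.5·40 − 6.5·37.5 = 496.2500; (r_i+r_j)·cross = 25·496.2500 = 12406.2500
edge 5: (6.5,40)→(2,39)  cross = 6.5·39 − 2·40 = 173.5000; (r_i+r_j)·cross = 8.5·173.5000 = 1474.7500
edge 6: (2,39)→(1,30)  cross = 2·30 − 1·39 = 21.0000; (r_i+r_j)·cross = 3·21.0000 = 63.0000
Σcross = 920.7500 → A = |Σcross|/2 = 460.3750 mm²
Σ(r_i+r_j)·cross = 31109.2500 → first moment M = |Σ|/6 = 5184.8750
R_c = M/A = 5184.8750/460.3750 = 11.2623 mm
θ = 109° = 1.902409 rad
V = θ·R_c·A = 1.902409·11.2623·460.3750 = 9863.752 mm³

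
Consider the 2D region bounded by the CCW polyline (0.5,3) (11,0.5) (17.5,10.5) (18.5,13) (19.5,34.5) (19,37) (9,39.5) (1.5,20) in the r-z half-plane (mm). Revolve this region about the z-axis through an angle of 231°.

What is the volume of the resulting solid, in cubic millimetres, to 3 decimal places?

Volume = 22826.957 mm³

Profile (r,z), 8 vertices: (0.5,3) (11,0.5) (17.5,10.5) (18.5,13) (19.5,34.5) (19,37) (9,39.5) (1.5,20)
edge 0: (0.5,3)→(11,0.5)  cross = 0.5·0.5 − 11·3 = -32.7500; (r_i+r_j)·cross = 11.5·-32.7500 = -376.6250
edge 1: (11,0.5)→(17.5,10.5)  cross = 11·10.5 − 17.5·0.5 = 106.7500; (r_i+r_j)·cross = 28.5·106.7500 = 3042.3750
edge 2: (17.5,10.5)→(18.5,13)  cross = 17.5·13 − 18.5·10.5 = 33.2500; (r_i+r_j)·cross = 36·33.2500 = 1197.0000
edge 3: (18.5,13)→(19.5,34.5)  cross = 18.5·34.5 − 19.5·13 = 384.7500; (r_i+r_j)·cross = 38·384.7500 = 14620.5000
edge 4: (19.5,34.5)→(19,37)  cross = 19.5·37 − 19·34.5 = 66.0000; (r_i+r_j)·cross = 38.5·66.0000 = 2541.0000
edge 5: (19,37)→(9,39.5)  cross = 19·39.5 − 9·37 = 417.5000; (r_i+r_j)·cross = 28·417.5000 = 11690.0000
edge 6: (9,39.5)→(1.5,20)  cross = 9·20 − 1.5·39.5 = 120.7500; (r_i+r_j)·cross = 10.5·120.7500 = 1267.8750
edge 7: (1.5,20)→(0.5,3)  cross = 1.5·3 − 0.5·20 = -5.5000; (r_i+r_j)·cross = 2·-5.5000 = -11.0000
Σcross = 1090.7500 → A = |Σcross|/2 = 545.3750 mm²
Σ(r_i+r_j)·cross = 33971.1250 → first moment M = |Σ|/6 = 5661.8542
R_c = M/A = 5661.8542/545.3750 = 10.3816 mm
θ = 231° = 4.031711 rad
V = θ·R_c·A = 4.031711·10.3816·545.3750 = 22826.957 mm³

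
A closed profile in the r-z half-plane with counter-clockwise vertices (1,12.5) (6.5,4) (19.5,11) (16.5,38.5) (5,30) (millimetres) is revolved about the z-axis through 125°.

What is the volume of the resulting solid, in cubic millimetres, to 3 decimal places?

Volume = 9615.082 mm³

Profile (r,z), 5 vertices: (1,12.5) (6.5,4) (19.5,11) (16.5,38.5) (5,30)
edge 0: (1,12.5)→(6.5,4)  cross = 1·4 − 6.5·12.5 = -77.2500; (r_i+r_j)·cross = 7.5·-77.2500 = -579.3750
edge 1: (6.5,4)→(19.5,11)  cross = 6.5·11 − 19.5·4 = -6.5000; (r_i+r_j)·cross = 26·-6.5000 = -169.0000
edge 2: (19.5,11)→(16.5,38.5)  cross = 19.5·38.5 − 16.5·11 = 569.2500; (r_i+r_j)·cross = 36·569.2500 = 20493.0000
edge 3: (16.5,38.5)→(5,30)  cross = 16.5·30 − 5·38.5 = 302.5000; (r_i+r_j)·cross = 21.5·302.5000 = 6503.7500
edge 4: (5,30)→(1,12.5)  cross = 5·12.5 − 1·30 = 32.5000; (r_i+r_j)·cross = 6·32.5000 = 195.0000
Σcross = 820.5000 → A = |Σcross|/2 = 410.2500 mm²
Σ(r_i+r_j)·cross = 26443.3750 → first moment M = |Σ|/6 = 4407.2292
R_c = M/A = 4407.2292/410.2500 = 10.7428 mm
θ = 125° = 2.181662 rad
V = θ·R_c·A = 2.181662·10.7428·410.2500 = 9615.082 mm³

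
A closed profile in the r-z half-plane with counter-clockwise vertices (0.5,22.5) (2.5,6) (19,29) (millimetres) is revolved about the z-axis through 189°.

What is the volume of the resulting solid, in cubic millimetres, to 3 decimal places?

Volume = 3849.276 mm³

Profile (r,z), 3 vertices: (0.5,22.5) (2.5,6) (19,29)
edge 0: (0.5,22.5)→(2.5,6)  cross = 0.5·6 − 2.5·22.5 = -53.2500; (r_i+r_j)·cross = 3·-53.2500 = -159.7500
edge 1: (2.5,6)→(19,29)  cross = 2.5·29 − 19·6 = -41.5000; (r_i+r_j)·cross = 21.5·-41.5000 = -892.2500
edge 2: (19,29)→(0.5,22.5)  cross = 19·22.5 − 0.5·29 = 413.0000; (r_i+r_j)·cross = 19.5·413.0000 = 8053.5000
Σcross = 318.2500 → A = |Σcross|/2 = 159.1250 mm²
Σ(r_i+r_j)·cross = 7001.5000 → first moment M = |Σ|/6 = 1166.9167
R_c = M/A = 1166.9167/159.1250 = 7.3333 mm
θ = 189° = 3.298672 rad
V = θ·R_c·A = 3.298672·7.3333·159.1250 = 3849.276 mm³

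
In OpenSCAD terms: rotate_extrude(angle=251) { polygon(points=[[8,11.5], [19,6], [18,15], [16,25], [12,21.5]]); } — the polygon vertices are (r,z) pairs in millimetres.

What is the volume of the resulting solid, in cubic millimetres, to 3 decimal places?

Volume = 7036.622 mm³

Profile (r,z), 5 vertices: (8,11.5) (19,6) (18,15) (16,25) (12,21.5)
edge 0: (8,11.5)→(19,6)  cross = 8·6 − 19·11.5 = -170.5000; (r_i+r_j)·cross = 27·-170.5000 = -4603.5000
edge 1: (19,6)→(18,15)  cross = 19·15 − 18·6 = 177.0000; (r_i+r_j)·cross = 37·177.0000 = 6549.0000
edge 2: (18,15)→(16,25)  cross = 18·25 − 16·15 = 210.0000; (r_i+r_j)·cross = 34·210.0000 = 7140.0000
edge 3: (16,25)→(12,21.5)  cross = 16·21.5 − 12·25 = 44.0000; (r_i+r_j)·cross = 28·44.0000 = 1232.0000
edge 4: (12,21.5)→(8,11.5)  cross = 12·11.5 − 8·21.5 = -34.0000; (r_i+r_j)·cross = 20·-34.0000 = -680.0000
Σcross = 226.5000 → A = |Σcross|/2 = 113.2500 mm²
Σ(r_i+r_j)·cross = 9637.5000 → first moment M = |Σ|/6 = 1606.2500
R_c = M/A = 1606.2500/113.2500 = 14.1832 mm
θ = 251° = 4.380776 rad
V = θ·R_c·A = 4.380776·14.1832·113.2500 = 7036.622 mm³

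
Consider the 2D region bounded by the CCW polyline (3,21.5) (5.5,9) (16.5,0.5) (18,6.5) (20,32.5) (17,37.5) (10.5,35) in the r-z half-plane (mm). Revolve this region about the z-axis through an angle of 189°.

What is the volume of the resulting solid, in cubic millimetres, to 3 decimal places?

Volume = 17136.328 mm³

Profile (r,z), 7 vertices: (3,21.5) (5.5,9) (16.5,0.5) (18,6.5) (20,32.5) (17,37.5) (10.5,35)
edge 0: (3,21.5)→(5.5,9)  cross = 3·9 − 5.5·21.5 = -91.2500; (r_i+r_j)·cross = 8.5·-91.2500 = -775.6250
edge 1: (5.5,9)→(16.5,0.5)  cross = 5.5·0.5 − 16.5·9 = -145.7500; (r_i+r_j)·cross = 22·-145.7500 = -3206.5000
edge 2: (16.5,0.5)→(18,6.5)  cross = 16.5·6.5 − 18·0.5 = 98.2500; (r_i+r_j)·cross = 34.5·98.2500 = 3389.6250
edge 3: (18,6.5)→(20,32.5)  cross = 18·32.5 − 20·6.5 = 455.0000; (r_i+r_j)·cross = 38·455.0000 = 17290.0000
edge 4: (20,32.5)→(17,37.5)  cross = 20·37.5 − 17·32.5 = 197.5000; (r_i+r_j)·cross = 37·197.5000 = 7307.5000
edge 5: (17,37.5)→(10.5,35)  cross = 17·35 − 10.5·37.5 = 201.2500; (r_i+r_j)·cross = 27.5·201.2500 = 5534.3750
edge 6: (10.5,35)→(3,21.5)  cross = 10.5·21.5 − 3·35 = 120.7500; (r_i+r_j)·cross = 13.5·120.7500 = 1630.1250
Σcross = 835.7500 → A = |Σcross|/2 = 417.8750 mm²
Σ(r_i+r_j)·cross = 31169.5000 → first moment M = |Σ|/6 = 5194.9167
R_c = M/A = 5194.9167/417.8750 = 12.4317 mm
θ = 189° = 3.298672 rad
V = θ·R_c·A = 3.298672·12.4317·417.8750 = 17136.328 mm³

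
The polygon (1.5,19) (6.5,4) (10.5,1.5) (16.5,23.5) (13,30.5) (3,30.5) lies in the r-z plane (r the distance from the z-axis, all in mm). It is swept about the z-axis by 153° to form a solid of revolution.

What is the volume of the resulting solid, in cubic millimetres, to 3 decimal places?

Profile (r,z), 6 vertices: (1.5,19) (6.5,4) (10.5,1.5) (16.5,23.5) (13,30.5) (3,30.5)
edge 0: (1.5,19)→(6.5,4)  cross = 1.5·4 − 6.5·19 = -117.5000; (r_i+r_j)·cross = 8·-117.5000 = -940.0000
edge 1: (6.5,4)→(10.5,1.5)  cross = 6.5·1.5 − 10.5·4 = -32.2500; (r_i+r_j)·cross = 17·-32.2500 = -548.2500
edge 2: (10.5,1.5)→(16.5,23.5)  cross = 10.5·23.5 − 16.5·1.5 = 222.0000; (r_i+r_j)·cross = 27·222.0000 = 5994.0000
edge 3: (16.5,23.5)→(13,30.5)  cross = 16.5·30.5 − 13·23.5 = 197.7500; (r_i+r_j)·cross = 29.5·197.7500 = 5833.6250
edge 4: (13,30.5)→(3,30.5)  cross = 13·30.5 − 3·30.5 = 305.0000; (r_i+r_j)·cross = 16·305.0000 = 4880.0000
edge 5: (3,30.5)→(1.5,19)  cross = 3·19 − 1.5·30.5 = 11.2500; (r_i+r_j)·cross = 4.5·11.2500 = 50.6250
Σcross = 586.2500 → A = |Σcross|/2 = 293.1250 mm²
Σ(r_i+r_j)·cross = 15270.0000 → first moment M = |Σ|/6 = 2545.0000
R_c = M/A = 2545.0000/293.1250 = 8.6823 mm
θ = 153° = 2.670354 rad
V = θ·R_c·A = 2.670354·8.6823·293.1250 = 6796.050 mm³

Volume = 6796.050 mm³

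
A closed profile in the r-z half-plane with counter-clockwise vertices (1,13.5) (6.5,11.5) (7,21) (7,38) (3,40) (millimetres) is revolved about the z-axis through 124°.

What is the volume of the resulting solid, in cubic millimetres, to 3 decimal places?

Volume = 1266.828 mm³

Profile (r,z), 5 vertices: (1,13.5) (6.5,11.5) (7,21) (7,38) (3,40)
edge 0: (1,13.5)→(6.5,11.5)  cross = 1·11.5 − 6.5·13.5 = -76.2500; (r_i+r_j)·cross = 7.5·-76.2500 = -571.8750
edge 1: (6.5,11.5)→(7,21)  cross = 6.5·21 − 7·11.5 = 56.0000; (r_i+r_j)·cross = 13.5·56.0000 = 756.0000
edge 2: (7,21)→(7,38)  cross = 7·38 − 7·21 = 119.0000; (r_i+r_j)·cross = 14·119.0000 = 1666.0000
edge 3: (7,38)→(3,40)  cross = 7·40 − 3·38 = 166.0000; (r_i+r_j)·cross = 10·166.0000 = 1660.0000
edge 4: (3,40)→(1,13.5)  cross = 3·13.5 − 1·40 = 0.5000; (r_i+r_j)·cross = 4·0.5000 = 2.0000
Σcross = 265.2500 → A = |Σcross|/2 = 132.6250 mm²
Σ(r_i+r_j)·cross = 3512.1250 → first moment M = |Σ|/6 = 585.3542
R_c = M/A = 585.3542/132.6250 = 4.4136 mm
θ = 124° = 2.164208 rad
V = θ·R_c·A = 2.164208·4.4136·132.6250 = 1266.828 mm³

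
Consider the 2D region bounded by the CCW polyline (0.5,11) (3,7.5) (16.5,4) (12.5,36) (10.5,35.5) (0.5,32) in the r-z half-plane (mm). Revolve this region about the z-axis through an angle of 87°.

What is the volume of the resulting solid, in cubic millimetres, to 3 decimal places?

Volume = 4681.087 mm³

Profile (r,z), 6 vertices: (0.5,11) (3,7.5) (16.5,4) (12.5,36) (10.5,35.5) (0.5,32)
edge 0: (0.5,11)→(3,7.5)  cross = 0.5·7.5 − 3·11 = -29.2500; (r_i+r_j)·cross = 3.5·-29.2500 = -102.3750
edge 1: (3,7.5)→(16.5,4)  cross = 3·4 − 16.5·7.5 = -111.7500; (r_i+r_j)·cross = 19.5·-111.7500 = -2179.1250
edge 2: (16.5,4)→(12.5,36)  cross = 16.5·36 − 12.5·4 = 544.0000; (r_i+r_j)·cross = 29·544.0000 = 15776.0000
edge 3: (12.5,36)→(10.5,35.5)  cross = 12.5·35.5 − 10.5·36 = 65.7500; (r_i+r_j)·cross = 23·65.7500 = 1512.2500
edge 4: (10.5,35.5)→(0.5,32)  cross = 10.5·32 − 0.5·35.5 = 318.2500; (r_i+r_j)·cross = 11·318.2500 = 3500.7500
edge 5: (0.5,32)→(0.5,11)  cross = 0.5·11 − 0.5·32 = -10.5000; (r_i+r_j)·cross = 1·-10.5000 = -10.5000
Σcross = 776.5000 → A = |Σcross|/2 = 388.2500 mm²
Σ(r_i+r_j)·cross = 18497.0000 → first moment M = |Σ|/6 = 3082.8333
R_c = M/A = 3082.8333/388.2500 = 7.9403 mm
θ = 87° = 1.518436 rad
V = θ·R_c·A = 1.518436·7.9403·388.2500 = 4681.087 mm³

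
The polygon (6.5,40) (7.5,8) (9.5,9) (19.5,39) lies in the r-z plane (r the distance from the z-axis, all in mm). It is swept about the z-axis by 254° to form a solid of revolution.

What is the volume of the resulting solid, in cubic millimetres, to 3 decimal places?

Volume = 11620.359 mm³

Profile (r,z), 4 vertices: (6.5,40) (7.5,8) (9.5,9) (19.5,39)
edge 0: (6.5,40)→(7.5,8)  cross = 6.5·8 − 7.5·40 = -248.0000; (r_i+r_j)·cross = 14·-248.0000 = -3472.0000
edge 1: (7.5,8)→(9.5,9)  cross = 7.5·9 − 9.5·8 = -8.5000; (r_i+r_j)·cross = 17·-8.5000 = -144.5000
edge 2: (9.5,9)→(19.5,39)  cross = 9.5·39 − 19.5·9 = 195.0000; (r_i+r_j)·cross = 29·195.0000 = 5655.0000
edge 3: (19.5,39)→(6.5,40)  cross = 19.5·40 − 6.5·39 = 526.5000; (r_i+r_j)·cross = 26·526.5000 = 13689.0000
Σcross = 465.0000 → A = |Σcross|/2 = 232.5000 mm²
Σ(r_i+r_j)·cross = 15727.5000 → first moment M = |Σ|/6 = 2621.2500
R_c = M/A = 2621.2500/232.5000 = 11.2742 mm
θ = 254° = 4.433136 rad
V = θ·R_c·A = 4.433136·11.2742·232.5000 = 11620.359 mm³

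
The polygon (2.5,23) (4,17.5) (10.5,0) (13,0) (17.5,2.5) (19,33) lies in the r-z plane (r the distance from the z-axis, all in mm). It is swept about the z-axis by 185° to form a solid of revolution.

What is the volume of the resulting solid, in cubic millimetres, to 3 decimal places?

Volume = 13442.817 mm³

Profile (r,z), 6 vertices: (2.5,23) (4,17.5) (10.5,0) (13,0) (17.5,2.5) (19,33)
edge 0: (2.5,23)→(4,17.5)  cross = 2.5·17.5 − 4·23 = -48.2500; (r_i+r_j)·cross = 6.5·-48.2500 = -313.6250
edge 1: (4,17.5)→(10.5,0)  cross = 4·0 − 10.5·17.5 = -183.7500; (r_i+r_j)·cross = 14.5·-183.7500 = -2664.3750
edge 2: (10.5,0)→(13,0)  cross = 10.5·0 − 13·0 = 0.0000; (r_i+r_j)·cross = 23.5·0.0000 = 0.0000
edge 3: (13,0)→(17.5,2.5)  cross = 13·2.5 − 17.5·0 = 32.5000; (r_i+r_j)·cross = 30.5·32.5000 = 991.2500
edge 4: (17.5,2.5)→(19,33)  cross = 17.5·33 − 19·2.5 = 530.0000; (r_i+r_j)·cross = 36.5·530.0000 = 19345.0000
edge 5: (19,33)→(2.5,23)  cross = 19·23 − 2.5·33 = 354.5000; (r_i+r_j)·cross = 21.5·354.5000 = 7621.7500
Σcross = 685.0000 → A = |Σcross|/2 = 342.5000 mm²
Σ(r_i+r_j)·cross = 24980.0000 → first moment M = |Σ|/6 = 4163.3333
R_c = M/A = 4163.3333/342.5000 = 12.1557 mm
θ = 185° = 3.228859 rad
V = θ·R_c·A = 3.228859·12.1557·342.5000 = 13442.817 mm³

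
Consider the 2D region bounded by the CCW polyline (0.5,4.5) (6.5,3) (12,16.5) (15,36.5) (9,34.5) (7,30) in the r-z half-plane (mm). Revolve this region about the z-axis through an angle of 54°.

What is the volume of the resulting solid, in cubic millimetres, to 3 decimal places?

Profile (r,z), 6 vertices: (0.5,4.5) (6.5,3) (12,16.5) (15,36.5) (9,34.5) (7,30)
edge 0: (0.5,4.5)→(6.5,3)  cross = 0.5·3 − 6.5·4.5 = -27.7500; (r_i+r_j)·cross = 7·-27.7500 = -194.2500
edge 1: (6.5,3)→(12,16.5)  cross = 6.5·16.5 − 12·3 = 71.2500; (r_i+r_j)·cross = 18.5·71.2500 = 1318.1250
edge 2: (12,16.5)→(15,36.5)  cross = 12·36.5 − 15·16.5 = 190.5000; (r_i+r_j)·cross = 27·190.5000 = 5143.5000
edge 3: (15,36.5)→(9,34.5)  cross = 15·34.5 − 9·36.5 = 189.0000; (r_i+r_j)·cross = 24·189.0000 = 4536.0000
edge 4: (9,34.5)→(7,30)  cross = 9·30 − 7·34.5 = 28.5000; (r_i+r_j)·cross = 16·28.5000 = 456.0000
edge 5: (7,30)→(0.5,4.5)  cross = 7·4.5 − 0.5·30 = 16.5000; (r_i+r_j)·cross = 7.5·16.5000 = 123.7500
Σcross = 468.0000 → A = |Σcross|/2 = 234.0000 mm²
Σ(r_i+r_j)·cross = 11383.1250 → first moment M = |Σ|/6 = 1897.1875
R_c = M/A = 1897.1875/234.0000 = 8.1076 mm
θ = 54° = 0.942478 rad
V = θ·R_c·A = 0.942478·8.1076·234.0000 = 1788.057 mm³

Volume = 1788.057 mm³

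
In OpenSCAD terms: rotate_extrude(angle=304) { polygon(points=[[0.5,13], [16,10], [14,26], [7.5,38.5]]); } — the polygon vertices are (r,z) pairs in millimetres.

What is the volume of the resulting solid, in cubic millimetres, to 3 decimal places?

Profile (r,z), 4 vertices: (0.5,13) (16,10) (14,26) (7.5,38.5)
edge 0: (0.5,13)→(16,10)  cross = 0.5·10 − 16·13 = -203.0000; (r_i+r_j)·cross = 16.5·-203.0000 = -3349.5000
edge 1: (16,10)→(14,26)  cross = 16·26 − 14·10 = 276.0000; (r_i+r_j)·cross = 30·276.0000 = 8280.0000
edge 2: (14,26)→(7.5,38.5)  cross = 14·38.5 − 7.5·26 = 344.0000; (r_i+r_j)·cross = 21.5·344.0000 = 7396.0000
edge 3: (7.5,38.5)→(0.5,13)  cross = 7.5·13 − 0.5·38.5 = 78.2500; (r_i+r_j)·cross = 8·78.2500 = 626.0000
Σcross = 495.2500 → A = |Σcross|/2 = 247.6250 mm²
Σ(r_i+r_j)·cross = 12952.5000 → first moment M = |Σ|/6 = 2158.7500
R_c = M/A = 2158.7500/247.6250 = 8.7178 mm
θ = 304° = 5.305801 rad
V = θ·R_c·A = 5.305801·8.7178·247.6250 = 11453.898 mm³

Volume = 11453.898 mm³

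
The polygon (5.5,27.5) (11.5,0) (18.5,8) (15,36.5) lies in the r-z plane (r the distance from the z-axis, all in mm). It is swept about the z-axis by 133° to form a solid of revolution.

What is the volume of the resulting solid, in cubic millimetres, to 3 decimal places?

Volume = 7863.556 mm³

Profile (r,z), 4 vertices: (5.5,27.5) (11.5,0) (18.5,8) (15,36.5)
edge 0: (5.5,27.5)→(11.5,0)  cross = 5.5·0 − 11.5·27.5 = -316.2500; (r_i+r_j)·cross = 17·-316.2500 = -5376.2500
edge 1: (11.5,0)→(18.5,8)  cross = 11.5·8 − 18.5·0 = 92.0000; (r_i+r_j)·cross = 30·92.0000 = 2760.0000
edge 2: (18.5,8)→(15,36.5)  cross = 18.5·36.5 − 15·8 = 555.2500; (r_i+r_j)·cross = 33.5·555.2500 = 18600.8750
edge 3: (15,36.5)→(5.5,27.5)  cross = 15·27.5 − 5.5·36.5 = 211.7500; (r_i+r_j)·cross = 20.5·211.7500 = 4340.8750
Σcross = 542.7500 → A = |Σcross|/2 = 271.3750 mm²
Σ(r_i+r_j)·cross = 20325.5000 → first moment M = |Σ|/6 = 3387.5833
R_c = M/A = 3387.5833/271.3750 = 12.4830 mm
θ = 133° = 2.321288 rad
V = θ·R_c·A = 2.321288·12.4830·271.3750 = 7863.556 mm³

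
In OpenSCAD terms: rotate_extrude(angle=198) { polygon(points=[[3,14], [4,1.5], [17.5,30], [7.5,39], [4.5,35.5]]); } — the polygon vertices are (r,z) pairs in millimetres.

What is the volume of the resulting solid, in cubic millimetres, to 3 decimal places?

Volume = 7980.123 mm³

Profile (r,z), 5 vertices: (3,14) (4,1.5) (17.5,30) (7.5,39) (4.5,35.5)
edge 0: (3,14)→(4,1.5)  cross = 3·1.5 − 4·14 = -51.5000; (r_i+r_j)·cross = 7·-51.5000 = -360.5000
edge 1: (4,1.5)→(17.5,30)  cross = 4·30 − 17.5·1.5 = 93.7500; (r_i+r_j)·cross = 21.5·93.7500 = 2015.6250
edge 2: (17.5,30)→(7.5,39)  cross = 17.5·39 − 7.5·30 = 457.5000; (r_i+r_j)·cross = 25·457.5000 = 11437.5000
edge 3: (7.5,39)→(4.5,35.5)  cross = 7.5·35.5 − 4.5·39 = 90.7500; (r_i+r_j)·cross = 12·90.7500 = 1089.0000
edge 4: (4.5,35.5)→(3,14)  cross = 4.5·14 − 3·35.5 = -43.5000; (r_i+r_j)·cross = 7.5·-43.5000 = -326.2500
Σcross = 547.0000 → A = |Σcross|/2 = 273.5000 mm²
Σ(r_i+r_j)·cross = 13855.3750 → first moment M = |Σ|/6 = 2309.2292
R_c = M/A = 2309.2292/273.5000 = 8.4433 mm
θ = 198° = 3.455752 rad
V = θ·R_c·A = 3.455752·8.4433·273.5000 = 7980.123 mm³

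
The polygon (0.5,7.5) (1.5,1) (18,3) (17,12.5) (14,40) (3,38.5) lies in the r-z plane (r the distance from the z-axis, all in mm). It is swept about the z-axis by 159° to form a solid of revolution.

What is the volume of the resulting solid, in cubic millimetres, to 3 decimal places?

Profile (r,z), 6 vertices: (0.5,7.5) (1.5,1) (18,3) (17,12.5) (14,40) (3,38.5)
edge 0: (0.5,7.5)→(1.5,1)  cross = 0.5·1 − 1.5·7.5 = -10.7500; (r_i+r_j)·cross = 2·-10.7500 = -21.5000
edge 1: (1.5,1)→(18,3)  cross = 1.5·3 − 18·1 = -13.5000; (r_i+r_j)·cross = 19.5·-13.5000 = -263.2500
edge 2: (18,3)→(17,12.5)  cross = 18·12.5 − 17·3 = 174.0000; (r_i+r_j)·cross = 35·174.0000 = 6090.0000
edge 3: (17,12.5)→(14,40)  cross = 17·40 − 14·12.5 = 505.0000; (r_i+r_j)·cross = 31·505.0000 = 15655.0000
edge 4: (14,40)→(3,38.5)  cross = 14·38.5 − 3·40 = 419.0000; (r_i+r_j)·cross = 17·419.0000 = 7123.0000
edge 5: (3,38.5)→(0.5,7.5)  cross = 3·7.5 − 0.5·38.5 = 3.2500; (r_i+r_j)·cross = 3.5·3.2500 = 11.3750
Σcross = 1077.0000 → A = |Σcross|/2 = 538.5000 mm²
Σ(r_i+r_j)·cross = 28594.6250 → first moment M = |Σ|/6 = 4765.7708
R_c = M/A = 4765.7708/538.5000 = 8.8501 mm
θ = 159° = 2.775074 rad
V = θ·R_c·A = 2.775074·8.8501·538.5000 = 13225.364 mm³

Volume = 13225.364 mm³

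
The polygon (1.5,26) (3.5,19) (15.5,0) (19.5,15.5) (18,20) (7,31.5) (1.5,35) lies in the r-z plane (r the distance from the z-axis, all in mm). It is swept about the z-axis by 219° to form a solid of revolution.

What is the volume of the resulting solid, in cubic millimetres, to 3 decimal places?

Volume = 12090.242 mm³

Profile (r,z), 7 vertices: (1.5,26) (3.5,19) (15.5,0) (19.5,15.5) (18,20) (7,31.5) (1.5,35)
edge 0: (1.5,26)→(3.5,19)  cross = 1.5·19 − 3.5·26 = -62.5000; (r_i+r_j)·cross = 5·-62.5000 = -312.5000
edge 1: (3.5,19)→(15.5,0)  cross = 3.5·0 − 15.5·19 = -294.5000; (r_i+r_j)·cross = 19·-294.5000 = -5595.5000
edge 2: (15.5,0)→(19.5,15.5)  cross = 15.5·15.5 − 19.5·0 = 240.2500; (r_i+r_j)·cross = 35·240.2500 = 8408.7500
edge 3: (19.5,15.5)→(18,20)  cross = 19.5·20 − 18·15.5 = 111.0000; (r_i+r_j)·cross = 37.5·111.0000 = 4162.5000
edge 4: (18,20)→(7,31.5)  cross = 18·31.5 − 7·20 = 427.0000; (r_i+r_j)·cross = 25·427.0000 = 10675.0000
edge 5: (7,31.5)→(1.5,35)  cross = 7·35 − 1.5·31.5 = 197.7500; (r_i+r_j)·cross = 8.5·197.7500 = 1680.8750
edge 6: (1.5,35)→(1.5,26)  cross = 1.5·26 − 1.5·35 = -13.5000; (r_i+r_j)·cross = 3·-13.5000 = -40.5000
Σcross = 605.5000 → A = |Σcross|/2 = 302.7500 mm²
Σ(r_i+r_j)·cross = 18978.6250 → first moment M = |Σ|/6 = 3163.1042
R_c = M/A = 3163.1042/302.7500 = 10.4479 mm
θ = 219° = 3.822271 rad
V = θ·R_c·A = 3.822271·10.4479·302.7500 = 12090.242 mm³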